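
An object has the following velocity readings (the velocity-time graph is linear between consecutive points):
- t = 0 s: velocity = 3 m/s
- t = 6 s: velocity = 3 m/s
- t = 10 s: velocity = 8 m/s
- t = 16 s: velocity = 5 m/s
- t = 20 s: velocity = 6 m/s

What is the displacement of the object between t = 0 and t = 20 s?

101 m

Displacement is the signed area under the v-t curve.
0–6 s: 3 × 6 = 18 m
6–10 s: ½(3 + 8)(4) = 22 m
10–16 s: ½(8 + 5)(6) = 39 m
16–20 s: ½(5 + 6)(4) = 22 m
Net displacement = 101 m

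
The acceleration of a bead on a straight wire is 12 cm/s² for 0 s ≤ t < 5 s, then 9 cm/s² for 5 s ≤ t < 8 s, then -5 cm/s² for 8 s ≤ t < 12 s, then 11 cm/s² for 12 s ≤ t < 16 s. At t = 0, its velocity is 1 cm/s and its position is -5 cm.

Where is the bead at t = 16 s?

On each constant-a segment, Δv = aΔt and Δx = v₀Δt + ½aΔt²; chain segment to segment.
0–5 s: v starts 1 cm/s; Δx = 1·5 + ½·12·5² = 155 cm; v ends 61 cm/s.
5–8 s: v starts 61 cm/s; Δx = 61·3 + ½·9·3² = 223.5 cm; v ends 88 cm/s.
8–12 s: v starts 88 cm/s; Δx = 88·4 + ½·-5·4² = 312 cm; v ends 68 cm/s.
12–16 s: v starts 68 cm/s; Δx = 68·4 + ½·11·4² = 360 cm; v ends 112 cm/s.
x(16) = -5 + Σ Δx = 1045.5 cm.

1045.5 cm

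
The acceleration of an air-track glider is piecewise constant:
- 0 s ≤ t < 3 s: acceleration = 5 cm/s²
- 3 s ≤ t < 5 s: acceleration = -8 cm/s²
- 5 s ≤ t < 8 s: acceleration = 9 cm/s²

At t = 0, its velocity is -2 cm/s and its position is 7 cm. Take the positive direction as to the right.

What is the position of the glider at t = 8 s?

65 cm

On each constant-a segment, Δv = aΔt and Δx = v₀Δt + ½aΔt²; chain segment to segment.
0–3 s: v starts -2 cm/s; Δx = -2·3 + ½·5·3² = 16.5 cm; v ends 13 cm/s.
3–5 s: v starts 13 cm/s; Δx = 13·2 + ½·-8·2² = 10 cm; v ends -3 cm/s.
5–8 s: v starts -3 cm/s; Δx = -3·3 + ½·9·3² = 31.5 cm; v ends 24 cm/s.
x(8) = 7 + Σ Δx = 65 cm.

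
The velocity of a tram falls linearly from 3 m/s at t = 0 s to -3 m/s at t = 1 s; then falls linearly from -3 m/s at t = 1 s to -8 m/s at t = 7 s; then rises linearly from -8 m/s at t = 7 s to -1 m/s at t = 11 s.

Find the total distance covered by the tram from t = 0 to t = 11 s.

Distance (not displacement) is the total path length: add the absolute areas under v-t.
0–1 s: v = 0 at t = 0.5 s; triangle areas 0.75 + 0.75 = 1.5 m
1–7 s: |½(-3 + -8)(6)| = 33 m
7–11 s: |½(-8 + -1)(4)| = 18 m
Total distance = 52.5 m

52.5 m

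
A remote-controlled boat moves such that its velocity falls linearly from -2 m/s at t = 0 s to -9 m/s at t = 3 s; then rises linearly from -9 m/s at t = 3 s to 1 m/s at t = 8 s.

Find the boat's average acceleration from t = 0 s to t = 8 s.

Average acceleration = Δv/Δt = (1 − -2)/(8 − 0) = 0.375 m/s².

0.375 m/s²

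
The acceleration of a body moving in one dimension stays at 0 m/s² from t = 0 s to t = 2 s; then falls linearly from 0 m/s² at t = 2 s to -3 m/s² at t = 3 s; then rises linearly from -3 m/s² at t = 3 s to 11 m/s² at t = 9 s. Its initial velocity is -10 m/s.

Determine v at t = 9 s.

12.5 m/s

Δv equals the area under the a-t graph; then v = v₀ + Δv.
0–2 s: 0 × 2 = 0 m/s
2–3 s: ½(0 + -3)(1) = -1.5 m/s
3–9 s: ½(-3 + 11)(6) = 24 m/s
Δv = 22.5 m/s, so v(9) = -10 + (22.5) = 12.5 m/s.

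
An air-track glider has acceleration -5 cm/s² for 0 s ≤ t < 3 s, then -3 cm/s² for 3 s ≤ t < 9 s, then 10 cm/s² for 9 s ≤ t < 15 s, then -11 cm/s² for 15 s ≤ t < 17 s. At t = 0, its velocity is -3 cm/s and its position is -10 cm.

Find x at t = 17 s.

-213.5 cm

On each constant-a segment, Δv = aΔt and Δx = v₀Δt + ½aΔt²; chain segment to segment.
0–3 s: v starts -3 cm/s; Δx = -3·3 + ½·-5·3² = -31.5 cm; v ends -18 cm/s.
3–9 s: v starts -18 cm/s; Δx = -18·6 + ½·-3·6² = -162 cm; v ends -36 cm/s.
9–15 s: v starts -36 cm/s; Δx = -36·6 + ½·10·6² = -36 cm; v ends 24 cm/s.
15–17 s: v starts 24 cm/s; Δx = 24·2 + ½·-11·2² = 26 cm; v ends 2 cm/s.
x(17) = -10 + Σ Δx = -213.5 cm.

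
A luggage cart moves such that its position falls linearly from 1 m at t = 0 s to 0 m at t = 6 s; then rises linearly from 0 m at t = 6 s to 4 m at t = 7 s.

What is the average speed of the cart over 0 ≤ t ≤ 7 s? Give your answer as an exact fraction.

5/7 m/s

Average speed = (total path length)/(elapsed time); on a piecewise-linear x-t graph the path length is Σ|Δx|.
0–6 s: |Δx| = |0 − 1| = 1 m
6–7 s: |Δx| = |4 − 0| = 4 m
Total path = 5 m; average speed = 5/7 = 5/7 m/s.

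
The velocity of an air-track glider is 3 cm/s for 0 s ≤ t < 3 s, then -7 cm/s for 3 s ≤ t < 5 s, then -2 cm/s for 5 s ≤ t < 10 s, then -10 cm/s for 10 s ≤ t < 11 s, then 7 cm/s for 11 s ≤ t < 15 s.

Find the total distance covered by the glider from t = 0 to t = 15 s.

Distance (not displacement) is the total path length: add the absolute areas under v-t.
0–3 s: |3| × 3 = 9 cm
3–5 s: |-7| × 2 = 14 cm
5–10 s: |-2| × 5 = 10 cm
10–11 s: |-10| × 1 = 10 cm
11–15 s: |7| × 4 = 28 cm
Total distance = 71 cm

71 cm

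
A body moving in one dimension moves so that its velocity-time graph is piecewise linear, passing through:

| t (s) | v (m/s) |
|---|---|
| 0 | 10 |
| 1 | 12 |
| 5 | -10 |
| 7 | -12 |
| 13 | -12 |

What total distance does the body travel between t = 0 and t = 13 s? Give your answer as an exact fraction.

Total distance travelled is ∫|v| dt — sum the magnitudes of each area piece.
0–1 s: |½(10 + 12)(1)| = 11 m
1–5 s: v = 0 at t = 35/11 s; triangle areas 144/11 + 100/11 = 244/11 m
5–7 s: |½(-10 + -12)(2)| = 22 m
7–13 s: |-12| × 6 = 72 m
Total distance = 1399/11 m

1399/11 m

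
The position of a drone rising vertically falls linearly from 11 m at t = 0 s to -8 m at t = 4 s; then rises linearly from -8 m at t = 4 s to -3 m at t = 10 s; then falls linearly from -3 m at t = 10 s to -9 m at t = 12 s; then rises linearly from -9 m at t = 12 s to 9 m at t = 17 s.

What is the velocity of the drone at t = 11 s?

Velocity is the slope of the x-t graph on 10–12 s: (-9 − -3)/(12 − 10) = -3 m/s.

-3 m/s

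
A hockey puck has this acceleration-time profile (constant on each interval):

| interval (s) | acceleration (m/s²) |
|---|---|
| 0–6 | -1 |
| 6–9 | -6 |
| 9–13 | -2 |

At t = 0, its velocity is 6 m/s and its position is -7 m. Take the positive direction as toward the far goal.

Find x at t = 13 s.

On each constant-a segment, Δv = aΔt and Δx = v₀Δt + ½aΔt²; chain segment to segment.
0–6 s: v starts 6 m/s; Δx = 6·6 + ½·-1·6² = 18 m; v ends 0 m/s.
6–9 s: v starts 0 m/s; Δx = 0·3 + ½·-6·3² = -27 m; v ends -18 m/s.
9–13 s: v starts -18 m/s; Δx = -18·4 + ½·-2·4² = -88 m; v ends -26 m/s.
x(13) = -7 + Σ Δx = -104 m.

-104 m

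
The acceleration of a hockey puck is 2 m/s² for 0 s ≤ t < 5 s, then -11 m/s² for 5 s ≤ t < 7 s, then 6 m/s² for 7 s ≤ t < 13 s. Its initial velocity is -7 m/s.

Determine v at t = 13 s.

17 m/s

Δv equals the area under the a-t graph; then v = v₀ + Δv.
0–5 s: 2 × 5 = 10 m/s
5–7 s: -11 × 2 = -22 m/s
7–13 s: 6 × 6 = 36 m/s
Δv = 24 m/s, so v(13) = -7 + (24) = 17 m/s.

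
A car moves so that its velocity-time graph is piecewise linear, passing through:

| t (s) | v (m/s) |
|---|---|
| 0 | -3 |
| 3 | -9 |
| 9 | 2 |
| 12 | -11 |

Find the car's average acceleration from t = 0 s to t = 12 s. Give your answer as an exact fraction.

Average acceleration = Δv/Δt = (-11 − -3)/(12 − 0) = -2/3 m/s².

-2/3 m/s²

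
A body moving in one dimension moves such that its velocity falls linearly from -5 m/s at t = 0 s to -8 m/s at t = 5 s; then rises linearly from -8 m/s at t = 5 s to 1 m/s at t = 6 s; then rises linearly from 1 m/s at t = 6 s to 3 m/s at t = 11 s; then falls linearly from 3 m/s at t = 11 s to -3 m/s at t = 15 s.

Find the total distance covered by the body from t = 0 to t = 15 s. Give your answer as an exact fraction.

469/9 m

Distance (not displacement) is the total path length: add the absolute areas under v-t.
0–5 s: |½(-5 + -8)(5)| = 32.5 m
5–6 s: v = 0 at t = 53/9 s; triangle areas 32/9 + 1/18 = 65/18 m
6–11 s: |½(1 + 3)(5)| = 10 m
11–15 s: v = 0 at t = 13 s; triangle areas 3 + 3 = 6 m
Total distance = 469/9 m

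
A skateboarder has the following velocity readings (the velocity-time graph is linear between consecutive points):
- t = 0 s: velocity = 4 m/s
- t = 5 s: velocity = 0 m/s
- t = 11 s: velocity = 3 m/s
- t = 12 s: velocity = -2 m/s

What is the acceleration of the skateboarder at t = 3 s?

Acceleration is the slope of the v-t graph on 0–5 s: (0 − 4)/(5 − 0) = -0.8 m/s².

-0.8 m/s²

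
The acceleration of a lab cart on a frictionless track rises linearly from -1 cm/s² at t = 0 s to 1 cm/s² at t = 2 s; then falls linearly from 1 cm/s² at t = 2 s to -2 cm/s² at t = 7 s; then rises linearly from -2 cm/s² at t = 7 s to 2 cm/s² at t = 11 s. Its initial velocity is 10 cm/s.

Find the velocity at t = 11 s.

Δv equals the area under the a-t graph; then v = v₀ + Δv.
0–2 s: ½(-1 + 1)(2) = 0 cm/s
2–7 s: ½(1 + -2)(5) = -2.5 cm/s
7–11 s: ½(-2 + 2)(4) = 0 cm/s
Δv = -2.5 cm/s, so v(11) = 10 + (-2.5) = 7.5 cm/s.

7.5 cm/s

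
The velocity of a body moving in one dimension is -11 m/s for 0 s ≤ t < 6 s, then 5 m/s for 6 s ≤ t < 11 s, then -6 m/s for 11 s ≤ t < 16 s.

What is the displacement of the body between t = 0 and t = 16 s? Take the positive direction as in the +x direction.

Displacement is the signed area under the v-t curve.
0–6 s: -11 × 6 = -66 m
6–11 s: 5 × 5 = 25 m
11–16 s: -6 × 5 = -30 m
Net displacement = -71 m

-71 m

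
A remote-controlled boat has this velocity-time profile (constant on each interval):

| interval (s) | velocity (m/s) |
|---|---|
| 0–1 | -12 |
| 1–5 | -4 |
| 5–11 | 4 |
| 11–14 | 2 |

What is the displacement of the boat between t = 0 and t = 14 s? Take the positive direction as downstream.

2 m

Net displacement equals the area under the velocity-time graph (areas below the axis count negative).
0–1 s: -12 × 1 = -12 m
1–5 s: -4 × 4 = -16 m
5–11 s: 4 × 6 = 24 m
11–14 s: 2 × 3 = 6 m
Net displacement = 2 m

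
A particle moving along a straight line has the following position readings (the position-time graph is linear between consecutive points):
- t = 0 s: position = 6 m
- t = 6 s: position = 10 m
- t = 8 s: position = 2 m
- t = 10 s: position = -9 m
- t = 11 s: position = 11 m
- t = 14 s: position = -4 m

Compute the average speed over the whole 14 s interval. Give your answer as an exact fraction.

29/7 m/s

Average speed = (total path length)/(elapsed time); on a piecewise-linear x-t graph the path length is Σ|Δx|.
0–6 s: |Δx| = |10 − 6| = 4 m
6–8 s: |Δx| = |2 − 10| = 8 m
8–10 s: |Δx| = |-9 − 2| = 11 m
10–11 s: |Δx| = |11 − -9| = 20 m
11–14 s: |Δx| = |-4 − 11| = 15 m
Total path = 58 m; average speed = 58/14 = 29/7 m/s.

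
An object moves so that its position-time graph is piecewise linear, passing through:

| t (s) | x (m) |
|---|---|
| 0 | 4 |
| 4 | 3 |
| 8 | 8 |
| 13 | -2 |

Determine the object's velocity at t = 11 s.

Velocity is the slope of the x-t graph on 8–13 s: (-2 − 8)/(13 − 8) = -2 m/s.

-2 m/s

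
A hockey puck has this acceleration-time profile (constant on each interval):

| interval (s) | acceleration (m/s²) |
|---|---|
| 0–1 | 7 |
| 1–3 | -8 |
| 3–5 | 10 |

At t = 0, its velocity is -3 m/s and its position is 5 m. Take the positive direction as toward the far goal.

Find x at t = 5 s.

On each constant-a segment, Δv = aΔt and Δx = v₀Δt + ½aΔt²; chain segment to segment.
0–1 s: v starts -3 m/s; Δx = -3·1 + ½·7·1² = 0.5 m; v ends 4 m/s.
1–3 s: v starts 4 m/s; Δx = 4·2 + ½·-8·2² = -8 m; v ends -12 m/s.
3–5 s: v starts -12 m/s; Δx = -12·2 + ½·10·2² = -4 m; v ends 8 m/s.
x(5) = 5 + Σ Δx = -6.5 m.

-6.5 m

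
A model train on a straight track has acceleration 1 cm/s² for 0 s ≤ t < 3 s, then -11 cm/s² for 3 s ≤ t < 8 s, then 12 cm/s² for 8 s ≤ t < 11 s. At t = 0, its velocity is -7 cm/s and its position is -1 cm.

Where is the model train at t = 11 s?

On each constant-a segment, Δv = aΔt and Δx = v₀Δt + ½aΔt²; chain segment to segment.
0–3 s: v starts -7 cm/s; Δx = -7·3 + ½·1·3² = -16.5 cm; v ends -4 cm/s.
3–8 s: v starts -4 cm/s; Δx = -4·5 + ½·-11·5² = -157.5 cm; v ends -59 cm/s.
8–11 s: v starts -59 cm/s; Δx = -59·3 + ½·12·3² = -123 cm; v ends -23 cm/s.
x(11) = -1 + Σ Δx = -298 cm.

-298 cm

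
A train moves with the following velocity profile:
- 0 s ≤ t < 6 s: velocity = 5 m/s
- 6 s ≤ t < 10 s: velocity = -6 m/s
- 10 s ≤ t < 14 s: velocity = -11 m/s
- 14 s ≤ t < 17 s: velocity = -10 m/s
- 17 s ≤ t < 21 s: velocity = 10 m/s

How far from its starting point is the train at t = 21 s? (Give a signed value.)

Displacement is the signed area under the v-t curve.
0–6 s: 5 × 6 = 30 m
6–10 s: -6 × 4 = -24 m
10–14 s: -11 × 4 = -44 m
14–17 s: -10 × 3 = -30 m
17–21 s: 10 × 4 = 40 m
Net displacement = -28 m

-28 m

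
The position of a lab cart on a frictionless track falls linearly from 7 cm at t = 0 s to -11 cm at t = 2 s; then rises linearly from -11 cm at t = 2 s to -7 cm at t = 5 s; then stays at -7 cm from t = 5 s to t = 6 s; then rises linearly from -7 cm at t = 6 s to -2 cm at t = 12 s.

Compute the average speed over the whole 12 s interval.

2.25 cm/s

Average speed = (total path length)/(elapsed time); on a piecewise-linear x-t graph the path length is Σ|Δx|.
0–2 s: |Δx| = |-11 − 7| = 18 cm
2–5 s: |Δx| = |-7 − -11| = 4 cm
5–6 s: |Δx| = |-7 − -7| = 0 cm
6–12 s: |Δx| = |-2 − -7| = 5 cm
Total path = 27 cm; average speed = 27/12 = 2.25 cm/s.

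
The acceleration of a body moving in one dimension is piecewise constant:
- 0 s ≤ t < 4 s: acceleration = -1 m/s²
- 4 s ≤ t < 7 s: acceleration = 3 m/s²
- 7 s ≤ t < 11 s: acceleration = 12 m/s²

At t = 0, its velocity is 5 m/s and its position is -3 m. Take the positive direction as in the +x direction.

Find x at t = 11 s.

On each constant-a segment, Δv = aΔt and Δx = v₀Δt + ½aΔt²; chain segment to segment.
0–4 s: v starts 5 m/s; Δx = 5·4 + ½·-1·4² = 12 m; v ends 1 m/s.
4–7 s: v starts 1 m/s; Δx = 1·3 + ½·3·3² = 16.5 m; v ends 10 m/s.
7–11 s: v starts 10 m/s; Δx = 10·4 + ½·12·4² = 136 m; v ends 58 m/s.
x(11) = -3 + Σ Δx = 161.5 m.

161.5 m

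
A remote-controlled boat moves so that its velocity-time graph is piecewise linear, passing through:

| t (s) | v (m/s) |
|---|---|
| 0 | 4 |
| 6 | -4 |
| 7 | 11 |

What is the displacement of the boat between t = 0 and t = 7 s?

3.5 m

Displacement is the signed area under the v-t curve.
0–6 s: ½(4 + -4)(6) = 0 m
6–7 s: ½(-4 + 11)(1) = 3.5 m
Net displacement = 3.5 m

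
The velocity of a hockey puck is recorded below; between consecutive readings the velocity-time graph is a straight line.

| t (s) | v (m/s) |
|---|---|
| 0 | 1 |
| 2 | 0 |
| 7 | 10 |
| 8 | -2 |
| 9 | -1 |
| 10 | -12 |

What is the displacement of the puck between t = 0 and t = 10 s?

22 m

Displacement is the signed area under the v-t curve.
0–2 s: ½(1 + 0)(2) = 1 m
2–7 s: ½(0 + 10)(5) = 25 m
7–8 s: ½(10 + -2)(1) = 4 m
8–9 s: ½(-2 + -1)(1) = -1.5 m
9–10 s: ½(-1 + -12)(1) = -6.5 m
Net displacement = 22 m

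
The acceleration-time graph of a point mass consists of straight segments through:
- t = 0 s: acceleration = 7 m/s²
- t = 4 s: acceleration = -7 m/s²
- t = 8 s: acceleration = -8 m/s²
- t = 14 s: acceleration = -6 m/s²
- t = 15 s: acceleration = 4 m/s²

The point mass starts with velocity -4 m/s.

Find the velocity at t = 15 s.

Δv equals the area under the a-t graph; then v = v₀ + Δv.
0–4 s: ½(7 + -7)(4) = 0 m/s
4–8 s: ½(-7 + -8)(4) = -30 m/s
8–14 s: ½(-8 + -6)(6) = -42 m/s
14–15 s: ½(-6 + 4)(1) = -1 m/s
Δv = -73 m/s, so v(15) = -4 + (-73) = -77 m/s.

-77 m/s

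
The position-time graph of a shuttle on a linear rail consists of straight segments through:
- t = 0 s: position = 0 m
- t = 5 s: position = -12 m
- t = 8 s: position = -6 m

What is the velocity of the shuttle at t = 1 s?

Velocity is the slope of the x-t graph on 0–5 s: (-12 − 0)/(5 − 0) = -2.4 m/s.

-2.4 m/s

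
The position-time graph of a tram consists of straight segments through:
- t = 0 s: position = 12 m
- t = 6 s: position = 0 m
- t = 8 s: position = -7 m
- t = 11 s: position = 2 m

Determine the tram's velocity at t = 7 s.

-3.5 m/s

Velocity is the slope of the x-t graph on 6–8 s: (-7 − 0)/(8 − 6) = -3.5 m/s.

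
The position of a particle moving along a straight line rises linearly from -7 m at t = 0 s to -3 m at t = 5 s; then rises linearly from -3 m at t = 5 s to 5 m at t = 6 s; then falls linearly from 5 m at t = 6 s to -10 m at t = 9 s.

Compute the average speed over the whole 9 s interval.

3 m/s

Average speed = (total path length)/(elapsed time); on a piecewise-linear x-t graph the path length is Σ|Δx|.
0–5 s: |Δx| = |-3 − -7| = 4 m
5–6 s: |Δx| = |5 − -3| = 8 m
6–9 s: |Δx| = |-10 − 5| = 15 m
Total path = 27 m; average speed = 27/9 = 3 m/s.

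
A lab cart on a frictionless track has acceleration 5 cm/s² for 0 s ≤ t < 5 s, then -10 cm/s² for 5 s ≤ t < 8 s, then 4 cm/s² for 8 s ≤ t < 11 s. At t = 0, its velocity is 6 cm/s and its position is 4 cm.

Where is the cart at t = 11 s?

165.5 cm

On each constant-a segment, Δv = aΔt and Δx = v₀Δt + ½aΔt²; chain segment to segment.
0–5 s: v starts 6 cm/s; Δx = 6·5 + ½·5·5² = 92.5 cm; v ends 31 cm/s.
5–8 s: v starts 31 cm/s; Δx = 31·3 + ½·-10·3² = 48 cm; v ends 1 cm/s.
8–11 s: v starts 1 cm/s; Δx = 1·3 + ½·4·3² = 21 cm; v ends 13 cm/s.
x(11) = 4 + Σ Δx = 165.5 cm.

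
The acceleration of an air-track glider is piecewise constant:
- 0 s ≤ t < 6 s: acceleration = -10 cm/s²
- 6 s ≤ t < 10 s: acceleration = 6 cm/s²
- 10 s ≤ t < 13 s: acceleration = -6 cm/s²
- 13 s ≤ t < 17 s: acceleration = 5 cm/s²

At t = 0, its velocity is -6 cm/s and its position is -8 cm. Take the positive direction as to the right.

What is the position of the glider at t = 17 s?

-793 cm

On each constant-a segment, Δv = aΔt and Δx = v₀Δt + ½aΔt²; chain segment to segment.
0–6 s: v starts -6 cm/s; Δx = -6·6 + ½·-10·6² = -216 cm; v ends -66 cm/s.
6–10 s: v starts -66 cm/s; Δx = -66·4 + ½·6·4² = -216 cm; v ends -42 cm/s.
10–13 s: v starts -42 cm/s; Δx = -42·3 + ½·-6·3² = -153 cm; v ends -60 cm/s.
13–17 s: v starts -60 cm/s; Δx = -60·4 + ½·5·4² = -200 cm; v ends -40 cm/s.
x(17) = -8 + Σ Δx = -793 cm.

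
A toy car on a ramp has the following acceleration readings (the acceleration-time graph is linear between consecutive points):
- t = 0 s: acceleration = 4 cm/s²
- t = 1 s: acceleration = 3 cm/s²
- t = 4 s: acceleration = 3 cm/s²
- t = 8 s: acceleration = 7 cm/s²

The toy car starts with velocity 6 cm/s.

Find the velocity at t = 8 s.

38.5 cm/s

Δv equals the area under the a-t graph; then v = v₀ + Δv.
0–1 s: ½(4 + 3)(1) = 3.5 cm/s
1–4 s: 3 × 3 = 9 cm/s
4–8 s: ½(3 + 7)(4) = 20 cm/s
Δv = 32.5 cm/s, so v(8) = 6 + (32.5) = 38.5 cm/s.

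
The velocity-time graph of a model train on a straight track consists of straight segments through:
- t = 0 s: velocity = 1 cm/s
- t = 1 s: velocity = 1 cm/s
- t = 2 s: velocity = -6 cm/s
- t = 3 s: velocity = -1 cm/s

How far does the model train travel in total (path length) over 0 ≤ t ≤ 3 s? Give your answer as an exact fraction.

Total distance travelled is ∫|v| dt — sum the magnitudes of each area piece.
0–1 s: |1| × 1 = 1 cm
1–2 s: v = 0 at t = 8/7 s; triangle areas 1/14 + 18/7 = 37/14 cm
2–3 s: |½(-6 + -1)(1)| = 3.5 cm
Total distance = 50/7 cm

50/7 cm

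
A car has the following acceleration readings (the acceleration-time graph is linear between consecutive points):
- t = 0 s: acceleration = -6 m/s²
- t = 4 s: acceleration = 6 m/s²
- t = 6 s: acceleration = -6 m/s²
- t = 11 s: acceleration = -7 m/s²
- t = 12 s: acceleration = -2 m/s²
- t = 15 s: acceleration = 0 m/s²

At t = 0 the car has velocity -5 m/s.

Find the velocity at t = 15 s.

Δv equals the area under the a-t graph; then v = v₀ + Δv.
0–4 s: ½(-6 + 6)(4) = 0 m/s
4–6 s: ½(6 + -6)(2) = 0 m/s
6–11 s: ½(-6 + -7)(5) = -32.5 m/s
11–12 s: ½(-7 + -2)(1) = -4.5 m/s
12–15 s: ½(-2 + 0)(3) = -3 m/s
Δv = -40 m/s, so v(15) = -5 + (-40) = -45 m/s.

-45 m/s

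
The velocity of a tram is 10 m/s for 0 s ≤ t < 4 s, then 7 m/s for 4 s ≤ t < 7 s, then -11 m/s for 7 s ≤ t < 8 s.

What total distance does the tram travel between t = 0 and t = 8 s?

72 m

Total distance travelled is ∫|v| dt — sum the magnitudes of each area piece.
0–4 s: |10| × 4 = 40 m
4–7 s: |7| × 3 = 21 m
7–8 s: |-11| × 1 = 11 m
Total distance = 72 m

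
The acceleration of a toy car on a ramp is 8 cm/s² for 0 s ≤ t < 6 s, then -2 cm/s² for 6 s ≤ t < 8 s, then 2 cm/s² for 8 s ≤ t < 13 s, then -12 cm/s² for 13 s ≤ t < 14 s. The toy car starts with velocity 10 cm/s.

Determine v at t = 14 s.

Δv equals the area under the a-t graph; then v = v₀ + Δv.
0–6 s: 8 × 6 = 48 cm/s
6–8 s: -2 × 2 = -4 cm/s
8–13 s: 2 × 5 = 10 cm/s
13–14 s: -12 × 1 = -12 cm/s
Δv = 42 cm/s, so v(14) = 10 + (42) = 52 cm/s.

52 cm/s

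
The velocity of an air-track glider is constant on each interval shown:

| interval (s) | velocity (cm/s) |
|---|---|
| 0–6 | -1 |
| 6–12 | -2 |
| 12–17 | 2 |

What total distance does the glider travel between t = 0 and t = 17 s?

Distance (not displacement) is the total path length: add the absolute areas under v-t.
0–6 s: |-1| × 6 = 6 cm
6–12 s: |-2| × 6 = 12 cm
12–17 s: |2| × 5 = 10 cm
Total distance = 28 cm

28 cm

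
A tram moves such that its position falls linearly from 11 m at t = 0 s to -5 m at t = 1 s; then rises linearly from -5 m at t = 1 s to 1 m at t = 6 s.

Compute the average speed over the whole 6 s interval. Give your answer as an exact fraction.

Average speed = (total path length)/(elapsed time); on a piecewise-linear x-t graph the path length is Σ|Δx|.
0–1 s: |Δx| = |-5 − 11| = 16 m
1–6 s: |Δx| = |1 − -5| = 6 m
Total path = 22 m; average speed = 22/6 = 11/3 m/s.

11/3 m/s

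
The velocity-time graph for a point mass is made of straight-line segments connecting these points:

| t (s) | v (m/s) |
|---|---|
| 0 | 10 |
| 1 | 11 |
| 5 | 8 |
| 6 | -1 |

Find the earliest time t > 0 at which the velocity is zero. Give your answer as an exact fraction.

v changes sign on 5–6 s (from 8 to -1); the graph is linear there, so v = 0 at t = 5 + (-8)·(6 − 5)/(-1 − 8) = 53/9 s.

t = 53/9 s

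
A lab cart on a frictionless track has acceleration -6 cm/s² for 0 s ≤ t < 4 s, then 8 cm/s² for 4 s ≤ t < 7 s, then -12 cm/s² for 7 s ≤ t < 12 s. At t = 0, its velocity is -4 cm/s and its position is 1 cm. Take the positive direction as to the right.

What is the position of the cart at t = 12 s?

On each constant-a segment, Δv = aΔt and Δx = v₀Δt + ½aΔt²; chain segment to segment.
0–4 s: v starts -4 cm/s; Δx = -4·4 + ½·-6·4² = -64 cm; v ends -28 cm/s.
4–7 s: v starts -28 cm/s; Δx = -28·3 + ½·8·3² = -48 cm; v ends -4 cm/s.
7–12 s: v starts -4 cm/s; Δx = -4·5 + ½·-12·5² = -170 cm; v ends -64 cm/s.
x(12) = 1 + Σ Δx = -281 cm.

-281 cm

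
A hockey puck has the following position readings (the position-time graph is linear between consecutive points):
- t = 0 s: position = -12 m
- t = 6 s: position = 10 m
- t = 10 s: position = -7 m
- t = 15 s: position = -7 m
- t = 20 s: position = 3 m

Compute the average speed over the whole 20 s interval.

2.45 m/s

Average speed = (total path length)/(elapsed time); on a piecewise-linear x-t graph the path length is Σ|Δx|.
0–6 s: |Δx| = |10 − -12| = 22 m
6–10 s: |Δx| = |-7 − 10| = 17 m
10–15 s: |Δx| = |-7 − -7| = 0 m
15–20 s: |Δx| = |3 − -7| = 10 m
Total path = 49 m; average speed = 49/20 = 2.45 m/s.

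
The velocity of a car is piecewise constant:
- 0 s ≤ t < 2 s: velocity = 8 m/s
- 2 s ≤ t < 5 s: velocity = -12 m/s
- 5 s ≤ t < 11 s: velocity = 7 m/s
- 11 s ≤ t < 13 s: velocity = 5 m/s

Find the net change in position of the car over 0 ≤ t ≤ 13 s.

32 m

Displacement is the signed area under the v-t curve.
0–2 s: 8 × 2 = 16 m
2–5 s: -12 × 3 = -36 m
5–11 s: 7 × 6 = 42 m
11–13 s: 5 × 2 = 10 m
Net displacement = 32 m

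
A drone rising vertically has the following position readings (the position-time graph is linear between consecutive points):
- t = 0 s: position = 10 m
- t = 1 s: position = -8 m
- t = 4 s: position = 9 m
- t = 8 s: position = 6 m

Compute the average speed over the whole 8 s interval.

4.75 m/s

Average speed = (total path length)/(elapsed time); on a piecewise-linear x-t graph the path length is Σ|Δx|.
0–1 s: |Δx| = |-8 − 10| = 18 m
1–4 s: |Δx| = |9 − -8| = 17 m
4–8 s: |Δx| = |6 − 9| = 3 m
Total path = 38 m; average speed = 38/8 = 4.75 m/s.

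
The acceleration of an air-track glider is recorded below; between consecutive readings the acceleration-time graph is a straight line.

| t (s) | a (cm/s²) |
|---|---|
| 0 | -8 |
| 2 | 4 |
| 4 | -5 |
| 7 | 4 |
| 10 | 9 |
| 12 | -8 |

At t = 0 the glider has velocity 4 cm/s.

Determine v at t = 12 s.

18 cm/s

Δv equals the area under the a-t graph; then v = v₀ + Δv.
0–2 s: ½(-8 + 4)(2) = -4 cm/s
2–4 s: ½(4 + -5)(2) = -1 cm/s
4–7 s: ½(-5 + 4)(3) = -1.5 cm/s
7–10 s: ½(4 + 9)(3) = 19.5 cm/s
10–12 s: ½(9 + -8)(2) = 1 cm/s
Δv = 14 cm/s, so v(12) = 4 + (14) = 18 cm/s.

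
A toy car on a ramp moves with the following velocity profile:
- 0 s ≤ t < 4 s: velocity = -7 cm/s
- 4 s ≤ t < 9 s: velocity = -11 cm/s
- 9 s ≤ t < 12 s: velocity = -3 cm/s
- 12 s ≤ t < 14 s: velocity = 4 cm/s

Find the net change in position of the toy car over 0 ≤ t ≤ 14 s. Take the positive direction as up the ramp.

Displacement is the signed area under the v-t curve.
0–4 s: -7 × 4 = -28 cm
4–9 s: -11 × 5 = -55 cm
9–12 s: -3 × 3 = -9 cm
12–14 s: 4 × 2 = 8 cm
Net displacement = -84 cm

-84 cm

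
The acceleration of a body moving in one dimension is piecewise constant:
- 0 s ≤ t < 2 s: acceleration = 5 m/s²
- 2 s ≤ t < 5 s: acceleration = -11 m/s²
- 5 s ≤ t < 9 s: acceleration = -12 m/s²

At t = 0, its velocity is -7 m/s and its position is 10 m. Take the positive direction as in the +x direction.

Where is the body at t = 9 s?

On each constant-a segment, Δv = aΔt and Δx = v₀Δt + ½aΔt²; chain segment to segment.
0–2 s: v starts -7 m/s; Δx = -7·2 + ½·5·2² = -4 m; v ends 3 m/s.
2–5 s: v starts 3 m/s; Δx = 3·3 + ½·-11·3² = -40.5 m; v ends -30 m/s.
5–9 s: v starts -30 m/s; Δx = -30·4 + ½·-12·4² = -216 m; v ends -78 m/s.
x(9) = 10 + Σ Δx = -250.5 m.

-250.5 m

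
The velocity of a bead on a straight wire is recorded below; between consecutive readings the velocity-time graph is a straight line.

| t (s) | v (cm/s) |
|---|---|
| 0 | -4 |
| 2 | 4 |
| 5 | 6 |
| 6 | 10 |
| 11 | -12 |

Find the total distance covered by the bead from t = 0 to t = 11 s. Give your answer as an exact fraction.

602/11 cm

Distance (not displacement) is the total path length: add the absolute areas under v-t.
0–2 s: v = 0 at t = 1 s; triangle areas 2 + 2 = 4 cm
2–5 s: |½(4 + 6)(3)| = 15 cm
5–6 s: |½(6 + 10)(1)| = 8 cm
6–11 s: v = 0 at t = 91/11 s; triangle areas 125/11 + 180/11 = 305/11 cm
Total distance = 602/11 cm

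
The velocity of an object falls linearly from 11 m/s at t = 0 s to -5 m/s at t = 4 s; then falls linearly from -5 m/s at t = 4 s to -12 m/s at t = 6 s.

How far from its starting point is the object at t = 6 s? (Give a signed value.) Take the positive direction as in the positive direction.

Net displacement equals the area under the velocity-time graph (areas below the axis count negative).
0–4 s: ½(11 + -5)(4) = 12 m
4–6 s: ½(-5 + -12)(2) = -17 m
Net displacement = -5 m

-5 m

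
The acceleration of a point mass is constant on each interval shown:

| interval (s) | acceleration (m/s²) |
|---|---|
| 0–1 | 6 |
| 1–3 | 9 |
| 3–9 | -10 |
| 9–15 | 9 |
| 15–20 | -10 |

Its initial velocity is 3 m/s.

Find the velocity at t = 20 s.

-29 m/s

Δv equals the area under the a-t graph; then v = v₀ + Δv.
0–1 s: 6 × 1 = 6 m/s
1–3 s: 9 × 2 = 18 m/s
3–9 s: -10 × 6 = -60 m/s
9–15 s: 9 × 6 = 54 m/s
15–20 s: -10 × 5 = -50 m/s
Δv = -32 m/s, so v(20) = 3 + (-32) = -29 m/s.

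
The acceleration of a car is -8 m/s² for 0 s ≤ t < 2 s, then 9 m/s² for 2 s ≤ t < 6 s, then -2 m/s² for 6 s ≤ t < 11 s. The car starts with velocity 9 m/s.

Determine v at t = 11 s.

19 m/s

Δv equals the area under the a-t graph; then v = v₀ + Δv.
0–2 s: -8 × 2 = -16 m/s
2–6 s: 9 × 4 = 36 m/s
6–11 s: -2 × 5 = -10 m/s
Δv = 10 m/s, so v(11) = 9 + (10) = 19 m/s.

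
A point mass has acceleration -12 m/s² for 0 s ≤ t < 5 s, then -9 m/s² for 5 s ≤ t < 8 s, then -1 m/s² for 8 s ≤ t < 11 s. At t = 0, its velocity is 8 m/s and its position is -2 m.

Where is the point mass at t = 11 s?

-550 m

On each constant-a segment, Δv = aΔt and Δx = v₀Δt + ½aΔt²; chain segment to segment.
0–5 s: v starts 8 m/s; Δx = 8·5 + ½·-12·5² = -110 m; v ends -52 m/s.
5–8 s: v starts -52 m/s; Δx = -52·3 + ½·-9·3² = -196.5 m; v ends -79 m/s.
8–11 s: v starts -79 m/s; Δx = -79·3 + ½·-1·3² = -241.5 m; v ends -82 m/s.
x(11) = -2 + Σ Δx = -550 m.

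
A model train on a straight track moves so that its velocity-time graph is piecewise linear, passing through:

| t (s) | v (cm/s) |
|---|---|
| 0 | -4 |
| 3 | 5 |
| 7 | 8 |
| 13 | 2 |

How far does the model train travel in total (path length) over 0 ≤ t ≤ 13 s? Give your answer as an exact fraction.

377/6 cm

Total distance travelled is ∫|v| dt — sum the magnitudes of each area piece.
0–3 s: v = 0 at t = 4/3 s; triangle areas 8/3 + 25/6 = 41/6 cm
3–7 s: |½(5 + 8)(4)| = 26 cm
7–13 s: |½(8 + 2)(6)| = 30 cm
Total distance = 377/6 cm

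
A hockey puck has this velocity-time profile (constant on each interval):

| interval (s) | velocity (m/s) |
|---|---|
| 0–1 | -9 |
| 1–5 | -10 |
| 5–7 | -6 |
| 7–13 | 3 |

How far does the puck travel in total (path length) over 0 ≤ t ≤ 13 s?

Total distance travelled is ∫|v| dt — sum the magnitudes of each area piece.
0–1 s: |-9| × 1 = 9 m
1–5 s: |-10| × 4 = 40 m
5–7 s: |-6| × 2 = 12 m
7–13 s: |3| × 6 = 18 m
Total distance = 79 m

79 m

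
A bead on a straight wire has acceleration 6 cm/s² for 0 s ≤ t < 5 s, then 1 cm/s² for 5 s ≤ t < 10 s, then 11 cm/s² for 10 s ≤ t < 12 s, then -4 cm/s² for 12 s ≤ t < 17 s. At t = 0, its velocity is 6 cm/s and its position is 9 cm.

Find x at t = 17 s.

675.5 cm

On each constant-a segment, Δv = aΔt and Δx = v₀Δt + ½aΔt²; chain segment to segment.
0–5 s: v starts 6 cm/s; Δx = 6·5 + ½·6·5² = 105 cm; v ends 36 cm/s.
5–10 s: v starts 36 cm/s; Δx = 36·5 + ½·1·5² = 192.5 cm; v ends 41 cm/s.
10–12 s: v starts 41 cm/s; Δx = 41·2 + ½·11·2² = 104 cm; v ends 63 cm/s.
12–17 s: v starts 63 cm/s; Δx = 63·5 + ½·-4·5² = 265 cm; v ends 43 cm/s.
x(17) = 9 + Σ Δx = 675.5 cm.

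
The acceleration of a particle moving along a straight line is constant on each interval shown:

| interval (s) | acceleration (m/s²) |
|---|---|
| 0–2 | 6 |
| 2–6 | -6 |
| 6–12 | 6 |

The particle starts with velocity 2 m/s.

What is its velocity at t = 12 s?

26 m/s

Δv equals the area under the a-t graph; then v = v₀ + Δv.
0–2 s: 6 × 2 = 12 m/s
2–6 s: -6 × 4 = -24 m/s
6–12 s: 6 × 6 = 36 m/s
Δv = 24 m/s, so v(12) = 2 + (24) = 26 m/s.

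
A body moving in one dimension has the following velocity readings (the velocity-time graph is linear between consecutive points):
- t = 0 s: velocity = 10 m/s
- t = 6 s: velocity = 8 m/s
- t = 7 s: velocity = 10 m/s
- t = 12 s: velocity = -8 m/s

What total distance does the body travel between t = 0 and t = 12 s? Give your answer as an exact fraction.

Total distance travelled is ∫|v| dt — sum the magnitudes of each area piece.
0–6 s: |½(10 + 8)(6)| = 54 m
6–7 s: |½(8 + 10)(1)| = 9 m
7–12 s: v = 0 at t = 88/9 s; triangle areas 125/9 + 80/9 = 205/9 m
Total distance = 772/9 m

772/9 m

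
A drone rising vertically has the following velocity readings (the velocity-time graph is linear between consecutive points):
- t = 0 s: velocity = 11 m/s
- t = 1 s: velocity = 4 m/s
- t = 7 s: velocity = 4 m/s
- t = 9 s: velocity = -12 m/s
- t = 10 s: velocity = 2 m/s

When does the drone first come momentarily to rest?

t = 7.5 s

v changes sign on 7–9 s (from 4 to -12); the graph is linear there, so v = 0 at t = 7 + (-4)·(9 − 7)/(-12 − 4) = 7.5 s.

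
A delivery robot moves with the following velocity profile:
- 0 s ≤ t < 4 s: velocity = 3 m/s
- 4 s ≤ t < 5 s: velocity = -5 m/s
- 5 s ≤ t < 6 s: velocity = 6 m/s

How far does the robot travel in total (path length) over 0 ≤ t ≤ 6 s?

23 m

Distance (not displacement) is the total path length: add the absolute areas under v-t.
0–4 s: |3| × 4 = 12 m
4–5 s: |-5| × 1 = 5 m
5–6 s: |6| × 1 = 6 m
Total distance = 23 m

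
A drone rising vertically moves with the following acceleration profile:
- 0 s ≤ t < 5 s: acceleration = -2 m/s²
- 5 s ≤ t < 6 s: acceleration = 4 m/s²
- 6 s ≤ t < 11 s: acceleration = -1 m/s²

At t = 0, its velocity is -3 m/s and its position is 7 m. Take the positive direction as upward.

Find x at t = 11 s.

On each constant-a segment, Δv = aΔt and Δx = v₀Δt + ½aΔt²; chain segment to segment.
0–5 s: v starts -3 m/s; Δx = -3·5 + ½·-2·5² = -40 m; v ends -13 m/s.
5–6 s: v starts -13 m/s; Δx = -13·1 + ½·4·1² = -11 m; v ends -9 m/s.
6–11 s: v starts -9 m/s; Δx = -9·5 + ½·-1·5² = -57.5 m; v ends -14 m/s.
x(11) = 7 + Σ Δx = -101.5 m.

-101.5 m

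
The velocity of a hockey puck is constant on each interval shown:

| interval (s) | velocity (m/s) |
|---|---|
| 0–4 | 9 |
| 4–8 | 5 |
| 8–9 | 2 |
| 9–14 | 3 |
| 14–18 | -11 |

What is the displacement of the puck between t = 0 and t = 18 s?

29 m

Displacement is the signed area under the v-t curve.
0–4 s: 9 × 4 = 36 m
4–8 s: 5 × 4 = 20 m
8–9 s: 2 × 1 = 2 m
9–14 s: 3 × 5 = 15 m
14–18 s: -11 × 4 = -44 m
Net displacement = 29 m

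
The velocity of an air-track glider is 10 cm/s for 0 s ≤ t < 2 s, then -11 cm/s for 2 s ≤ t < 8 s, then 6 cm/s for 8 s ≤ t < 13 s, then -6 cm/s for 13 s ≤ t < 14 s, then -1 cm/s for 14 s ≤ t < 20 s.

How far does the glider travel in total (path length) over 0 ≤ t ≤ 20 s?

128 cm

Total distance travelled is ∫|v| dt — sum the magnitudes of each area piece.
0–2 s: |10| × 2 = 20 cm
2–8 s: |-11| × 6 = 66 cm
8–13 s: |6| × 5 = 30 cm
13–14 s: |-6| × 1 = 6 cm
14–20 s: |-1| × 6 = 6 cm
Total distance = 128 cm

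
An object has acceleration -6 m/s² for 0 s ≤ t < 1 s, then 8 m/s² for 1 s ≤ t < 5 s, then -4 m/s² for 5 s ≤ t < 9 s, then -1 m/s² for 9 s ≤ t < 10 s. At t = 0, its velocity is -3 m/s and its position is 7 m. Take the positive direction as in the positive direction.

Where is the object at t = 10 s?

95.5 m

On each constant-a segment, Δv = aΔt and Δx = v₀Δt + ½aΔt²; chain segment to segment.
0–1 s: v starts -3 m/s; Δx = -3·1 + ½·-6·1² = -6 m; v ends -9 m/s.
1–5 s: v starts -9 m/s; Δx = -9·4 + ½·8·4² = 28 m; v ends 23 m/s.
5–9 s: v starts 23 m/s; Δx = 23·4 + ½·-4·4² = 60 m; v ends 7 m/s.
9–10 s: v starts 7 m/s; Δx = 7·1 + ½·-1·1² = 6.5 m; v ends 6 m/s.
x(10) = 7 + Σ Δx = 95.5 m.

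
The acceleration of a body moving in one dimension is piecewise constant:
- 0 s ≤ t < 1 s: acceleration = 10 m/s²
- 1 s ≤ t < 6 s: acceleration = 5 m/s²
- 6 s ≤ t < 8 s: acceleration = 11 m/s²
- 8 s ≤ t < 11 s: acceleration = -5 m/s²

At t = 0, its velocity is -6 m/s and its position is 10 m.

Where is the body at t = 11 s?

On each constant-a segment, Δv = aΔt and Δx = v₀Δt + ½aΔt²; chain segment to segment.
0–1 s: v starts -6 m/s; Δx = -6·1 + ½·10·1² = -1 m; v ends 4 m/s.
1–6 s: v starts 4 m/s; Δx = 4·5 + ½·5·5² = 82.5 m; v ends 29 m/s.
6–8 s: v starts 29 m/s; Δx = 29·2 + ½·11·2² = 80 m; v ends 51 m/s.
8–11 s: v starts 51 m/s; Δx = 51·3 + ½·-5·3² = 130.5 m; v ends 36 m/s.
x(11) = 10 + Σ Δx = 302 m.

302 m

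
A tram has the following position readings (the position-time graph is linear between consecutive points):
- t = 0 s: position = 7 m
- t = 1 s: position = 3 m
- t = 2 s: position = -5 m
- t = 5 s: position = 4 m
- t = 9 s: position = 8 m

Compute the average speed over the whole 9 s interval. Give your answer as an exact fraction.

25/9 m/s

Average speed = (total path length)/(elapsed time); on a piecewise-linear x-t graph the path length is Σ|Δx|.
0–1 s: |Δx| = |3 − 7| = 4 m
1–2 s: |Δx| = |-5 − 3| = 8 m
2–5 s: |Δx| = |4 − -5| = 9 m
5–9 s: |Δx| = |8 − 4| = 4 m
Total path = 25 m; average speed = 25/9 = 25/9 m/s.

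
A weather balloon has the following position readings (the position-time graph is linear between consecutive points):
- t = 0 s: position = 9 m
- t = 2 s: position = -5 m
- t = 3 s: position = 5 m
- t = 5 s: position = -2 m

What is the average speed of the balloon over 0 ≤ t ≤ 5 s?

6.2 m/s

Average speed = (total path length)/(elapsed time); on a piecewise-linear x-t graph the path length is Σ|Δx|.
0–2 s: |Δx| = |-5 − 9| = 14 m
2–3 s: |Δx| = |5 − -5| = 10 m
3–5 s: |Δx| = |-2 − 5| = 7 m
Total path = 31 m; average speed = 31/5 = 6.2 m/s.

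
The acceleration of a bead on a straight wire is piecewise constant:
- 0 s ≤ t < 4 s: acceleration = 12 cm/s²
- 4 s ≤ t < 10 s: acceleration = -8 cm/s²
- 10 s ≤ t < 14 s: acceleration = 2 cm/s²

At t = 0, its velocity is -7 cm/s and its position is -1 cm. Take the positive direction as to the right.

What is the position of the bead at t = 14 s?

On each constant-a segment, Δv = aΔt and Δx = v₀Δt + ½aΔt²; chain segment to segment.
0–4 s: v starts -7 cm/s; Δx = -7·4 + ½·12·4² = 68 cm; v ends 41 cm/s.
4–10 s: v starts 41 cm/s; Δx = 41·6 + ½·-8·6² = 102 cm; v ends -7 cm/s.
10–14 s: v starts -7 cm/s; Δx = -7·4 + ½·2·4² = -12 cm; v ends 1 cm/s.
x(14) = -1 + Σ Δx = 157 cm.

157 cm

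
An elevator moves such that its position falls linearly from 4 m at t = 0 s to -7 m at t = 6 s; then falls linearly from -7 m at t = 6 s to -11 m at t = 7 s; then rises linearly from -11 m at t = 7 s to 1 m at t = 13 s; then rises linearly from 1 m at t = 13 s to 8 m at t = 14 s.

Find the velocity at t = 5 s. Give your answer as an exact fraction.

-11/6 m/s

Velocity is the slope of the x-t graph on 0–6 s: (-7 − 4)/(6 − 0) = -11/6 m/s.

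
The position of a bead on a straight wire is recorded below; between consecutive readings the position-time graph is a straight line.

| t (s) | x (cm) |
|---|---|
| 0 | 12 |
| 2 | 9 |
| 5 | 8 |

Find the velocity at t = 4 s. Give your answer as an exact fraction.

Velocity is the slope of the x-t graph on 2–5 s: (8 − 9)/(5 − 2) = -1/3 cm/s.

-1/3 cm/s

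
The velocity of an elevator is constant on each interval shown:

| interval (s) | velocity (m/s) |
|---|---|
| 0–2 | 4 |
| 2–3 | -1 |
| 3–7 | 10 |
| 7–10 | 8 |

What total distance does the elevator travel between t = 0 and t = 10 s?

73 m

Distance (not displacement) is the total path length: add the absolute areas under v-t.
0–2 s: |4| × 2 = 8 m
2–3 s: |-1| × 1 = 1 m
3–7 s: |10| × 4 = 40 m
7–10 s: |8| × 3 = 24 m
Total distance = 73 m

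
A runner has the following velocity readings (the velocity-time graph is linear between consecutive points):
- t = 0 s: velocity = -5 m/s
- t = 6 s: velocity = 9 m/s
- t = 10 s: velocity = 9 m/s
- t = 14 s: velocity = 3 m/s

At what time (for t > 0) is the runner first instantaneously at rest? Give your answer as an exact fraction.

v changes sign on 0–6 s (from -5 to 9); the graph is linear there, so v = 0 at t = 0 + (5)·(6 − 0)/(9 − -5) = 15/7 s.

t = 15/7 s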